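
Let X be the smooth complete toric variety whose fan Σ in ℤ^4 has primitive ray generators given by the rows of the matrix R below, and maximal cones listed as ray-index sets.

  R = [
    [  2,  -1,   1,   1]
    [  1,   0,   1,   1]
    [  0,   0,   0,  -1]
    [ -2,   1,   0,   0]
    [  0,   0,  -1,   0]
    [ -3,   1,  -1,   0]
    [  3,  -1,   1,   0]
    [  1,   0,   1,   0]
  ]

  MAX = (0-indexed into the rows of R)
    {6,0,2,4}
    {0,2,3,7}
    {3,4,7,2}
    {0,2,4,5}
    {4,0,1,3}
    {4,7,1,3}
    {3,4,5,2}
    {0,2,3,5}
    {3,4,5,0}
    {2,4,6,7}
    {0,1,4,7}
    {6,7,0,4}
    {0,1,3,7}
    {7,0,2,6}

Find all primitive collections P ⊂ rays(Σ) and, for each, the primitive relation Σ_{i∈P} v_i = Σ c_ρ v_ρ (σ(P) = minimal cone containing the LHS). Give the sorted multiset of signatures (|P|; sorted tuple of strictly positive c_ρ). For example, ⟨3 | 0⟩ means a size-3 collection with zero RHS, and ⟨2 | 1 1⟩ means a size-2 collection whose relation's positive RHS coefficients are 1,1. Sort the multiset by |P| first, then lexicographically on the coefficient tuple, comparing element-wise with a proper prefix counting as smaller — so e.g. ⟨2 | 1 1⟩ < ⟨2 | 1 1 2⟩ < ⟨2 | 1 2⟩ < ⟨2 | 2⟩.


9 minimal non-faces of Δ(Σ) (on 8 rays):

  P = {5,6}:  v_{5} + v_{6} = 0 — sig = ⟨2 | 0⟩
  P = {1,2}:  v_{1} + v_{2} = v_{7} — sig = ⟨2 | 1⟩
  P = {3,6}:  v_{3} + v_{6} = v_{7} — sig = ⟨2 | 1⟩
  P = {5,7}:  v_{5} + v_{7} = v_{3} — sig = ⟨2 | 1⟩
  P = {1,5}:  v_{1} + v_{5} = v_{0} + 2·v_{3} + v_{4} — sig = ⟨2 | 1 1 2⟩
  P = {1,6}:  v_{1} + v_{6} = v_{0} + v_{4} + 2·v_{7} — sig = ⟨2 | 1 1 2⟩
  P = {0,2,3,4}:  v_{0} + v_{2} + v_{3} + v_{4} = 0 — sig = ⟨4 | 0⟩
  P = {0,2,4,7}:  v_{0} + v_{2} + v_{4} + v_{7} = v_{6} — sig = ⟨4 | 1⟩
  P = {0,3,4,7}:  v_{0} + v_{3} + v_{4} + v_{7} = v_{1} — sig = ⟨4 | 1⟩

Signatures (|P|; sorted positive RHS coefficients), sorted:
    |P|=2: 6 collections, coeffs (), (1), (1), (1), (1,1,2), (1,1,2)
    |P|=4: 3 collections, coeffs (), (1), (1)


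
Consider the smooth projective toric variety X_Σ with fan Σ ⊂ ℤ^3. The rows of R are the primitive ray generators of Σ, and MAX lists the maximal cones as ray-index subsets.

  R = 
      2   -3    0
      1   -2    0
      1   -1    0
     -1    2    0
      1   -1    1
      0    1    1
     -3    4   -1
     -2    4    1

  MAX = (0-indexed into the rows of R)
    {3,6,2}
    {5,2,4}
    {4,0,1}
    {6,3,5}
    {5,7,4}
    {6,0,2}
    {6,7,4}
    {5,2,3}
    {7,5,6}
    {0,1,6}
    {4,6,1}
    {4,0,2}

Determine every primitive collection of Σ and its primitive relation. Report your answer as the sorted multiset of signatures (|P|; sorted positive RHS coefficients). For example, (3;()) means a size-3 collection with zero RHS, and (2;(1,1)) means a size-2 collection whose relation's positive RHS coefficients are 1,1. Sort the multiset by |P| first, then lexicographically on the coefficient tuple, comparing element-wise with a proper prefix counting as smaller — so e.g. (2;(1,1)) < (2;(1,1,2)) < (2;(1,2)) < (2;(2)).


|primitive collections| = 14. Relations:

  • {1,3}:  v_{1} + v_{3} = 0 ; sig = (2;())
  • {0,3}:  v_{0} + v_{3} = v_{2} ; sig = (2;(1))
  • {0,7}:  v_{0} + v_{7} = v_{5} ; sig = (2;(1))
  • {1,2}:  v_{1} + v_{2} = v_{0} ; sig = (2;(1))
  • {1,5}:  v_{1} + v_{5} = v_{4} ; sig = (2;(1))
  • {3,4}:  v_{3} + v_{4} = v_{5} ; sig = (2;(1))
  • {0,5}:  v_{0} + v_{5} = v_{2} + v_{4} ; sig = (2;(1,1))
  • {2,7}:  v_{2} + v_{7} = v_{3} + v_{5} ; sig = (2;(1,1))
  • {1,7}:  v_{1} + v_{7} = 2·v_{4} + v_{6} ; sig = (2;(1,2))
  • {3,7}:  v_{3} + v_{7} = 2·v_{5} + v_{6} ; sig = (2;(1,2))
  • {0,4,6}:  v_{0} + v_{4} + v_{6} = 0 ; sig = (3;())
  • {2,4,6}:  v_{2} + v_{4} + v_{6} = v_{3} ; sig = (3;(1))
  • {4,5,6}:  v_{4} + v_{5} + v_{6} = v_{7} ; sig = (3;(1))
  • {2,5,6}:  v_{2} + v_{5} + v_{6} = 2·v_{3} ; sig = (3;(2))

so the primitive-relation signature multiset is
    |P|=2: 10 collections, coeffs (), (1), (1), (1), (1), (1), (1,1), (1,1), (1,2), (1,2)
    |P|=3: 4 collections, coeffs (), (1), (1), (2)


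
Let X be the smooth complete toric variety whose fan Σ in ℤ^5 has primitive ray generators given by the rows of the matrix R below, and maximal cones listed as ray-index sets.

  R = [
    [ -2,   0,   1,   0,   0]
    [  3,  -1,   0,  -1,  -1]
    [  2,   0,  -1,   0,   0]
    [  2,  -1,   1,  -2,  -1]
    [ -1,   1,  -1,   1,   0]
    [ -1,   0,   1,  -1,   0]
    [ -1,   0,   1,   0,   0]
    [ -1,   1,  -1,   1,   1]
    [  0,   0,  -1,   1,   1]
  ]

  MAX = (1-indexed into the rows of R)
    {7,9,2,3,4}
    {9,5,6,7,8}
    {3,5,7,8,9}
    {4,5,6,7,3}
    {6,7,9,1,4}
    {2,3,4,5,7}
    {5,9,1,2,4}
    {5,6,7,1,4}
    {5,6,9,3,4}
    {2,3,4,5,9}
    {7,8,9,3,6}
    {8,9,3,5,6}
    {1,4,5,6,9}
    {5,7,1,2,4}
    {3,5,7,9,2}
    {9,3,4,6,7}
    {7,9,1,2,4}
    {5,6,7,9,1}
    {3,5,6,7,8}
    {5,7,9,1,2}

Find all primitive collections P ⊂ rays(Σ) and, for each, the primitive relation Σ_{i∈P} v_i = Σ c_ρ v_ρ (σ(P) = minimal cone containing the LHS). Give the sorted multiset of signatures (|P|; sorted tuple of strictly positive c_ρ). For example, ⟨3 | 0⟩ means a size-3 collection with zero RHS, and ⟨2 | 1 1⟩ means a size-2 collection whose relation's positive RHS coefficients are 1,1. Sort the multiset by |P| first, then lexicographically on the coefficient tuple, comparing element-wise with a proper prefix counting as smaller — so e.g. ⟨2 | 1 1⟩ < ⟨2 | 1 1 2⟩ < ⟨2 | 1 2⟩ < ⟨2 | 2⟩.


Σ has 7 primitive collections:

  P = {1,3}:  v_{1} + v_{3} = 0 ; sig = ⟨2 | 0⟩
  P = {2,6}:  v_{2} + v_{6} = v_{4} ; sig = ⟨2 | 1⟩
  P = {2,8}:  v_{2} + v_{8} = v_{3} ; sig = ⟨2 | 1⟩
  P = {4,8}:  v_{4} + v_{8} = v_{3} + v_{6} ; sig = ⟨2 | 1 1⟩
  P = {1,8}:  v_{1} + v_{8} = v_{5} + v_{6} + v_{7} + v_{9} ; sig = ⟨2 | 1 1 1 1⟩
  P = {4,5,7,9}:  v_{4} + v_{5} + v_{7} + v_{9} = 0 ; sig = ⟨4 | 0⟩
  P = {3,5,6,7,9}:  v_{3} + v_{5} + v_{6} + v_{7} + v_{9} = v_{8} ; sig = ⟨5 | 1⟩

Signatures (|P|; sorted positive RHS coefficients), sorted:
    ⟨2 | 0⟩
    ⟨2 | 1⟩
    ⟨2 | 1⟩
    ⟨2 | 1 1⟩
    ⟨2 | 1 1 1 1⟩
    ⟨4 | 0⟩
    ⟨5 | 1⟩


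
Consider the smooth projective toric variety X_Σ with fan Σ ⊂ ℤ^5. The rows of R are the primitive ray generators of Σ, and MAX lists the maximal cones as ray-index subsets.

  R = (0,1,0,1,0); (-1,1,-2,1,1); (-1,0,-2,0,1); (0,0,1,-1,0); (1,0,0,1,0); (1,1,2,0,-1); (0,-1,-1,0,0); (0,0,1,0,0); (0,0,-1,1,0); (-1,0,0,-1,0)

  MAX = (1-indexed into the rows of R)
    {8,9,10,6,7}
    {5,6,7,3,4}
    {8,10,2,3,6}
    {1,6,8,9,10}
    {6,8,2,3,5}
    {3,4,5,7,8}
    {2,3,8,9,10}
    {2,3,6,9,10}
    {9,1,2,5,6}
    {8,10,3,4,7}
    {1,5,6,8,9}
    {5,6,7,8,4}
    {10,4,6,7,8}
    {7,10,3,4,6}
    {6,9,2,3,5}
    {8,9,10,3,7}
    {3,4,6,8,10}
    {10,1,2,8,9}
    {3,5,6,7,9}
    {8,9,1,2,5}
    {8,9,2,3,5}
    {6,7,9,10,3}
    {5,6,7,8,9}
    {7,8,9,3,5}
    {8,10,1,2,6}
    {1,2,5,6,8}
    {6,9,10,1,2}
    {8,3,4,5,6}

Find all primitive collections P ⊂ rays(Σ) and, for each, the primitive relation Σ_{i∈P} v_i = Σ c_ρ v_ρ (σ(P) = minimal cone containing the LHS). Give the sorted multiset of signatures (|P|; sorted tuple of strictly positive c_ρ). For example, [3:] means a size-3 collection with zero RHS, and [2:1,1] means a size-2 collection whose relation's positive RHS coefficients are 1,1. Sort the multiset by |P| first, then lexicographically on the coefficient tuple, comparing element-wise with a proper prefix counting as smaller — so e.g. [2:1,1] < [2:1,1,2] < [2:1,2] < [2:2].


Σ has 10 primitive collections:

  {4,9}:  v_{4} + v_{9} = 0 ; sig = [2:]
  {5,10}:  v_{5} + v_{10} = 0 ; sig = [2:]
  {1,3}:  v_{1} + v_{3} = v_{2} ; sig = [2:1]
  {1,7}:  v_{1} + v_{7} = v_{9} ; sig = [2:1]
  {2,7}:  v_{2} + v_{7} = v_{3} + v_{9} ; sig = [2:1,1]
  {1,4}:  v_{1} + v_{4} = v_{3} + v_{6} + v_{8} ; sig = [2:1,1,1]
  {2,4}:  v_{2} + v_{4} = 2·v_{3} + v_{6} + v_{8} ; sig = [2:1,1,2]
  {3,6,7,8}:  v_{3} + v_{6} + v_{7} + v_{8} = 0 ; sig = [4:]
  {3,6,8,9}:  v_{3} + v_{6} + v_{8} + v_{9} = v_{1} ; sig = [4:1]
  {2,6,8,9}:  v_{2} + v_{6} + v_{8} + v_{9} = 2·v_{1} ; sig = [4:2]

Sorted signature multiset PRS(X):
[[2:], [2:], [2:1], [2:1], [2:1,1], [2:1,1,1], [2:1,1,2], [4:], [4:1], [4:2]]


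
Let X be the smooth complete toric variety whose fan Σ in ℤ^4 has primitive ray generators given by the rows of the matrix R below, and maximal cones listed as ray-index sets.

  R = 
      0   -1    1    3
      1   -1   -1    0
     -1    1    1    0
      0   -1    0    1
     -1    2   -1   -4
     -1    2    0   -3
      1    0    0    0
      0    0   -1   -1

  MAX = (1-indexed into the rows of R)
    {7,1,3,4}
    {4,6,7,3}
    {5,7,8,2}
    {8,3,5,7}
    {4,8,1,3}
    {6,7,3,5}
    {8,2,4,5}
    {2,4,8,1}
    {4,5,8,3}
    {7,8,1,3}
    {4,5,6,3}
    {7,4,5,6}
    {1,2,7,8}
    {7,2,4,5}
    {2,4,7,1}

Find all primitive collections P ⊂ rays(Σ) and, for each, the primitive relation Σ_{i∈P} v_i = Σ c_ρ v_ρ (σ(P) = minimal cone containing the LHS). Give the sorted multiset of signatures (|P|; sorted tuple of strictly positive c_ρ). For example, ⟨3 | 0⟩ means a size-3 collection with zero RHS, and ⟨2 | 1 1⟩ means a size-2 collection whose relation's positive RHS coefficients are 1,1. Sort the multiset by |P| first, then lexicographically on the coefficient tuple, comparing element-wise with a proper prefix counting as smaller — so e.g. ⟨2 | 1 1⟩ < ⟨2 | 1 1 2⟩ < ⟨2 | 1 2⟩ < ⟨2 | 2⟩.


Σ has 7 primitive collections:

  P={2,3}:  v_{2} + v_{3} = 0  ⇒ sig = ⟨2 | 0⟩
  P={1,6}:  v_{1} + v_{6} = v_{3}  ⇒ sig = ⟨2 | 1⟩
  P={6,8}:  v_{6} + v_{8} = v_{5}  ⇒ sig = ⟨2 | 1⟩
  P={1,5}:  v_{1} + v_{5} = v_{3} + v_{8}  ⇒ sig = ⟨2 | 1 1⟩
  P={2,6}:  v_{2} + v_{6} = v_{4} + v_{5} + v_{7}  ⇒ sig = ⟨2 | 1 1 1⟩
  P={4,7,8}:  v_{4} + v_{7} + v_{8} = v_{2}  ⇒ sig = ⟨3 | 1⟩
  P={3,4,5,7}:  v_{3} + v_{4} + v_{5} + v_{7} = v_{6}  ⇒ sig = ⟨4 | 1⟩

Sorted signature multiset PRS(X):
[⟨2 | 0⟩, ⟨2 | 1⟩, ⟨2 | 1⟩, ⟨2 | 1 1⟩, ⟨2 | 1 1 1⟩, ⟨3 | 1⟩, ⟨4 | 1⟩]


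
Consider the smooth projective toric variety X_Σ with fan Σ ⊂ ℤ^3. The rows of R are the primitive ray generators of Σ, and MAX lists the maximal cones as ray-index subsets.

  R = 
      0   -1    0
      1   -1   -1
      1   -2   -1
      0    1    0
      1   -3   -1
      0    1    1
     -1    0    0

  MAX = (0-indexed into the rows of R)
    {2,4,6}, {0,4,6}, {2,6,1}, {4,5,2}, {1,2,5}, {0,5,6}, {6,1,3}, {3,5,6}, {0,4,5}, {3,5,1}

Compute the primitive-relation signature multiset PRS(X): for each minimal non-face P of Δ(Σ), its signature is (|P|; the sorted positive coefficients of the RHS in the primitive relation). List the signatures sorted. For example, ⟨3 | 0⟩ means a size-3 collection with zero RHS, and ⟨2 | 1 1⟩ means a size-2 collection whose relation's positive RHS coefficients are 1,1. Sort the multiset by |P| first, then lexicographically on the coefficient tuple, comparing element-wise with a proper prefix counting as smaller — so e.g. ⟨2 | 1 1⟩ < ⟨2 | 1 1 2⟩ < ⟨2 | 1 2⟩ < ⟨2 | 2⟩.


9 minimal non-faces of Δ(Σ) (on 7 rays):

  {0,3}:  v_{0} + v_{3} = 0  →  sig = ⟨2 | 0⟩
  {0,1}:  v_{0} + v_{1} = v_{2}  →  sig = ⟨2 | 1⟩
  {0,2}:  v_{0} + v_{2} = v_{4}  →  sig = ⟨2 | 1⟩
  {2,3}:  v_{2} + v_{3} = v_{1}  →  sig = ⟨2 | 1⟩
  {3,4}:  v_{3} + v_{4} = v_{2}  →  sig = ⟨2 | 1⟩
  {1,4}:  v_{1} + v_{4} = 2·v_{2}  →  sig = ⟨2 | 2⟩
  {1,5,6}:  v_{1} + v_{5} + v_{6} = 0  →  sig = ⟨3 | 0⟩
  {2,5,6}:  v_{2} + v_{5} + v_{6} = v_{0}  →  sig = ⟨3 | 1⟩
  {4,5,6}:  v_{4} + v_{5} + v_{6} = 2·v_{0}  →  sig = ⟨3 | 2⟩

Hence PRS(X_Σ) =
[⟨2 | 0⟩, ⟨2 | 1⟩, ⟨2 | 1⟩, ⟨2 | 1⟩, ⟨2 | 1⟩, ⟨2 | 2⟩, ⟨3 | 0⟩, ⟨3 | 1⟩, ⟨3 | 2⟩]


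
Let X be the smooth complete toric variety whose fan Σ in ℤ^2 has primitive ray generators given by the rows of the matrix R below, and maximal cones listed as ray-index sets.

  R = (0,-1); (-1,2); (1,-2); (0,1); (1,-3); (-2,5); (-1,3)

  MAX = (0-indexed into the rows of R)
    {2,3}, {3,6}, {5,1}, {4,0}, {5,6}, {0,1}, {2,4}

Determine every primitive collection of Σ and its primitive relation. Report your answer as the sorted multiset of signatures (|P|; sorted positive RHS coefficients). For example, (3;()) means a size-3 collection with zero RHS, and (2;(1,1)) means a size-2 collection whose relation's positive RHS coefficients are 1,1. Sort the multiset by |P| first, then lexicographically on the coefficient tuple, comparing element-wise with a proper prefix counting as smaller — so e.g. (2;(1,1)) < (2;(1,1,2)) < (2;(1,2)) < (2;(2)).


Σ has 14 primitive collections:

  P = {0,3}:  v_{0} + v_{3} = 0 — sig = (2;())
  P = {1,2}:  v_{1} + v_{2} = 0 — sig = (2;())
  P = {4,6}:  v_{4} + v_{6} = 0 — sig = (2;())
  P = {0,2}:  v_{0} + v_{2} = v_{4} — sig = (2;(1))
  P = {0,6}:  v_{0} + v_{6} = v_{1} — sig = (2;(1))
  P = {1,3}:  v_{1} + v_{3} = v_{6} — sig = (2;(1))
  P = {1,4}:  v_{1} + v_{4} = v_{0} — sig = (2;(1))
  P = {1,6}:  v_{1} + v_{6} = v_{5} — sig = (2;(1))
  P = {2,5}:  v_{2} + v_{5} = v_{6} — sig = (2;(1))
  P = {2,6}:  v_{2} + v_{6} = v_{3} — sig = (2;(1))
  P = {3,4}:  v_{3} + v_{4} = v_{2} — sig = (2;(1))
  P = {4,5}:  v_{4} + v_{5} = v_{1} — sig = (2;(1))
  P = {0,5}:  v_{0} + v_{5} = 2·v_{1} — sig = (2;(2))
  P = {3,5}:  v_{3} + v_{5} = 2·v_{6} — sig = (2;(2))

so the primitive-relation signature multiset is
{ (2;()) ×3,  (2;(1)) ×9,  (2;(2)) ×2 }


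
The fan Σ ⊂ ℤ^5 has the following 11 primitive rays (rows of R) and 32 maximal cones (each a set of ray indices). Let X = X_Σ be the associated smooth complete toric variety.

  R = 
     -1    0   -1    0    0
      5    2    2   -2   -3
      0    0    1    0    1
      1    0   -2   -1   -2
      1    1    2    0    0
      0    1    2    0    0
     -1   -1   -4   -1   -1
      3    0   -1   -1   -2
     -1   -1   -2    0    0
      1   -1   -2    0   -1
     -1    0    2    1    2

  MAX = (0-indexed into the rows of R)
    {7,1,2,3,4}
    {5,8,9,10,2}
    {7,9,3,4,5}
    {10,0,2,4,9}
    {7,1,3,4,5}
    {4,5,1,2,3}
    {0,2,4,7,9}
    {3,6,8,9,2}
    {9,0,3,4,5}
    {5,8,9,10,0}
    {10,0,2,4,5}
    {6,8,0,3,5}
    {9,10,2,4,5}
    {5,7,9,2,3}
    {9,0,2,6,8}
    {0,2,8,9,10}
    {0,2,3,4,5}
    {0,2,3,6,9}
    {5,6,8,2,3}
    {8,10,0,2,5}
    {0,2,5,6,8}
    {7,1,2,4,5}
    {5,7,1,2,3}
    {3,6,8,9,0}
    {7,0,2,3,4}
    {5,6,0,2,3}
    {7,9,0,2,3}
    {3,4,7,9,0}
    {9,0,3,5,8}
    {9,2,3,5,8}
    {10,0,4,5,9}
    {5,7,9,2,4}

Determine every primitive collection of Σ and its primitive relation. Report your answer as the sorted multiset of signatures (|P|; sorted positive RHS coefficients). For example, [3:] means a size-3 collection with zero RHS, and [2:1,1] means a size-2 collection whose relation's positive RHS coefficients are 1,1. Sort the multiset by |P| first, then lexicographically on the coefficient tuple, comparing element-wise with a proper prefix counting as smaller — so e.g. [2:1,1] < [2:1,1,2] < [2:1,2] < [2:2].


Primitive collections (18):

  {3,10}:  v_{3} + v_{10} = 0  →  sig = [2:]
  {4,8}:  v_{4} + v_{8} = 0  →  sig = [2:]
  {4,6}:  v_{4} + v_{6} = v_{0} + v_{2} + v_{3}  →  sig = [2:1,1,1]
  {6,10}:  v_{6} + v_{10} = v_{0} + v_{2} + v_{8}  →  sig = [2:1,1,1]
  {7,8}:  v_{7} + v_{8} = v_{2} + v_{3} + v_{9}  →  sig = [2:1,1,1]
  {7,10}:  v_{7} + v_{10} = v_{2} + v_{4} + v_{9}  →  sig = [2:1,1,1]
  {1,8}:  v_{1} + v_{8} = v_{2} + v_{3} + v_{5} + v_{7}  →  sig = [2:1,1,1,1]
  {1,10}:  v_{1} + v_{10} = v_{2} + v_{4} + v_{5} + v_{7}  →  sig = [2:1,1,1,1]
  {6,7}:  v_{6} + v_{7} = v_{0} + 2·v_{2} + 2·v_{3} + v_{9}  →  sig = [2:1,1,2,2]
  {1,9}:  v_{1} + v_{9} = v_{5} + 2·v_{7}  →  sig = [2:1,2]
  {0,1}:  v_{0} + v_{1} = v_{2} + 2·v_{3} + 2·v_{4}  →  sig = [2:1,2,2]
  {1,6}:  v_{1} + v_{6} = 2·v_{2} + 3·v_{3} + v_{4}  →  sig = [2:1,2,3]
  {0,5,7}:  v_{0} + v_{5} + v_{7} = v_{3} + v_{4}  →  sig = [3:1,1]
  {5,6,9}:  v_{5} + v_{6} + v_{9} = v_{3} + v_{8}  →  sig = [3:1,1]
  {0,2,5,9}:  v_{0} + v_{2} + v_{5} + v_{9} = 0  →  sig = [4:]
  {0,2,3,8}:  v_{0} + v_{2} + v_{3} + v_{8} = v_{6}  →  sig = [4:1]
  {2,3,4,9}:  v_{2} + v_{3} + v_{4} + v_{9} = v_{7}  →  sig = [4:1]
  {2,3,4,5,7}:  v_{2} + v_{3} + v_{4} + v_{5} + v_{7} = v_{1}  →  sig = [5:1]

Signatures (|P|; sorted positive RHS coefficients), sorted:
    |P|=2: 12 collections, coeffs (), (), (1,1,1), (1,1,1), (1,1,1), (1,1,1), (1,1,1,1), (1,1,1,1), (1,1,2,2), (1,2), (1,2,2), (1,2,3)
    |P|=3: 2 collections, coeffs (1,1), (1,1)
    |P|=4: 3 collections, coeffs (), (1), (1)
    |P|=5: 1 collection, coeffs (1)


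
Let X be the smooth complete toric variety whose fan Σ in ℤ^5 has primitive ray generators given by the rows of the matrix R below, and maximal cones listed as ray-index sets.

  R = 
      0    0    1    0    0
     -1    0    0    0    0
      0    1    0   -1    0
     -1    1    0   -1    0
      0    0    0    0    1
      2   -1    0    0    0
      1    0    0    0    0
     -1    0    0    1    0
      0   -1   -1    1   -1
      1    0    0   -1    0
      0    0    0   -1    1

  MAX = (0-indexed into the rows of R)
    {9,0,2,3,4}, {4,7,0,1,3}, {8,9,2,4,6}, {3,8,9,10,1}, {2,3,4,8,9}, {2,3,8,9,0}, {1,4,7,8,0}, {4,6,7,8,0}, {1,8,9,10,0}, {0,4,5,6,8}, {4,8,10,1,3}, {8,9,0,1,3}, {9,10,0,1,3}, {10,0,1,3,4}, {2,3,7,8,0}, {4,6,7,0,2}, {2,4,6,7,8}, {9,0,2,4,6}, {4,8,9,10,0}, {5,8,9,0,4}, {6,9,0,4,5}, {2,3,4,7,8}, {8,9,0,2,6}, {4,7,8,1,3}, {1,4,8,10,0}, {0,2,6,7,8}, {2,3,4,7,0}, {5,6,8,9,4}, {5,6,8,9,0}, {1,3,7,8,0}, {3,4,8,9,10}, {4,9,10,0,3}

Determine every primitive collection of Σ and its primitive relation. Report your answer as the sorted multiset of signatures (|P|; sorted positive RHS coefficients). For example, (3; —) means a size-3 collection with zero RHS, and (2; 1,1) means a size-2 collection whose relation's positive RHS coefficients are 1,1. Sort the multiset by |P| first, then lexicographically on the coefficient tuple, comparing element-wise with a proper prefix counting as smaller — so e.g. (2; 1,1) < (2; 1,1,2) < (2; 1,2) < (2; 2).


Minimal non-faces — 17 found among 11 rays, 32 max cones:

  {1,6}:  v_{1} + v_{6} = 0  ⟹  sig = (2; —)
  {7,9}:  v_{7} + v_{9} = 0  ⟹  sig = (2; —)
  {1,2}:  v_{1} + v_{2} = v_{3}  ⟹  sig = (2; 1)
  {3,5}:  v_{3} + v_{5} = v_{9}  ⟹  sig = (2; 1)
  {3,6}:  v_{3} + v_{6} = v_{2}  ⟹  sig = (2; 1)
  {2,5}:  v_{2} + v_{5} = v_{6} + v_{9}  ⟹  sig = (2; 1,1)
  {6,10}:  v_{6} + v_{10} = v_{4} + v_{9}  ⟹  sig = (2; 1,1)
  {7,10}:  v_{7} + v_{10} = v_{1} + v_{4}  ⟹  sig = (2; 1,1)
  {2,10}:  v_{2} + v_{10} = v_{3} + v_{4} + v_{9}  ⟹  sig = (2; 1,1,1)
  {1,5}:  v_{1} + v_{5} = v_{0} + v_{4} + v_{8} + v_{9}  ⟹  sig = (2; 1,1,1,1)
  {5,7}:  v_{5} + v_{7} = v_{0} + v_{4} + v_{6} + v_{8}  ⟹  sig = (2; 1,1,1,1)
  {5,10}:  v_{5} + v_{10} = v_{0} + 2·v_{4} + v_{8} + 2·v_{9}  ⟹  sig = (2; 1,1,2,2)
  {1,4,9}:  v_{1} + v_{4} + v_{9} = v_{10}  ⟹  sig = (3; 1)
  {0,2,4,8}:  v_{0} + v_{2} + v_{4} + v_{8} = 0  ⟹  sig = (4; —)
  {0,3,4,8}:  v_{0} + v_{3} + v_{4} + v_{8} = v_{1}  ⟹  sig = (4; 1)
  {0,3,8,10}:  v_{0} + v_{3} + v_{8} + v_{10} = 2·v_{1} + v_{9}  ⟹  sig = (4; 1,2)
  {0,4,6,8,9}:  v_{0} + v_{4} + v_{6} + v_{8} + v_{9} = v_{5}  ⟹  sig = (5; 1)

Signatures (|P|; sorted positive RHS coefficients), sorted:
    |P|=2: 12 collections, coeffs (), (), (1), (1), (1), (1,1), (1,1), (1,1), (1,1,1), (1,1,1,1), (1,1,1,1), (1,1,2,2)
    |P|=3: 1 collection, coeffs (1)
    |P|=4: 3 collections, coeffs (), (1), (1,2)
    |P|=5: 1 collection, coeffs (1)


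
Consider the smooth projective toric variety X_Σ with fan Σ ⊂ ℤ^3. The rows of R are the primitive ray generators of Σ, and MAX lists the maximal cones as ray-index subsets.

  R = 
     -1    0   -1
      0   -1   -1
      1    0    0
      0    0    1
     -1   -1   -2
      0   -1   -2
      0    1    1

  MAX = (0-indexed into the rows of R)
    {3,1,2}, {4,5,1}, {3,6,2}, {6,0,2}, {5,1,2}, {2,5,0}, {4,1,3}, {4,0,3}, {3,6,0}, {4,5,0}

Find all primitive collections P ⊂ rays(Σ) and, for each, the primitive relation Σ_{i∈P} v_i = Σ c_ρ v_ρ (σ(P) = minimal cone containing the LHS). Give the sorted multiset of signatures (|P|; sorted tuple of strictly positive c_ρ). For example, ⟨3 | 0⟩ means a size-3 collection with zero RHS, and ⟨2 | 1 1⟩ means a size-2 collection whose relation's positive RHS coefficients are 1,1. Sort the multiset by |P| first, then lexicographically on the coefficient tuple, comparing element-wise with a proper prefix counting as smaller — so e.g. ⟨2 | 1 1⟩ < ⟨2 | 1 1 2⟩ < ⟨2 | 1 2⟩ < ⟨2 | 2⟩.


|primitive collections| = 7. Relations:

  {1,6}:  v_{1} + v_{6} = 0  ⇒ sig = ⟨2 | 0⟩
  {0,1}:  v_{0} + v_{1} = v_{4}  ⇒ sig = ⟨2 | 1⟩
  {2,4}:  v_{2} + v_{4} = v_{5}  ⇒ sig = ⟨2 | 1⟩
  {3,5}:  v_{3} + v_{5} = v_{1}  ⇒ sig = ⟨2 | 1⟩
  {4,6}:  v_{4} + v_{6} = v_{0}  ⇒ sig = ⟨2 | 1⟩
  {5,6}:  v_{5} + v_{6} = v_{0} + v_{2}  ⇒ sig = ⟨2 | 1 1⟩
  {0,2,3}:  v_{0} + v_{2} + v_{3} = 0  ⇒ sig = ⟨3 | 0⟩

Sorted signature multiset PRS(X):
    |P|=2: 6 collections, coeffs (), (1), (1), (1), (1), (1,1)
    |P|=3: 1 collection, coeffs ()


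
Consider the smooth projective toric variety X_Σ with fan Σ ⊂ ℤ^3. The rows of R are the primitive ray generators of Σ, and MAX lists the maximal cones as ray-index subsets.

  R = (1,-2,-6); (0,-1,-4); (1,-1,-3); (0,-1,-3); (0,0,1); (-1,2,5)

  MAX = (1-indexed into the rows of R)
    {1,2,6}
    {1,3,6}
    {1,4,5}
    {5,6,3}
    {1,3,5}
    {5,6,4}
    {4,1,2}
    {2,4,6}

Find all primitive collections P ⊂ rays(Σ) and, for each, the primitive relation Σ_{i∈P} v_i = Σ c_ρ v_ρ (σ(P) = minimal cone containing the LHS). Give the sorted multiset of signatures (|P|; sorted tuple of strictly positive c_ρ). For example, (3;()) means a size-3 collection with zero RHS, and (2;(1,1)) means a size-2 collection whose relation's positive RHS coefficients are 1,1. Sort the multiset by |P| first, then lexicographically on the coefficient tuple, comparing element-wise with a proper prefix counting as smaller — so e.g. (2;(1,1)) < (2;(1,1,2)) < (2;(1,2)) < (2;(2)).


5 collections generate NE(X_Σ); each relation:

  {2,5}:  v_{2} + v_{5} = v_{4} ; sig = (2;(1))
  {3,4}:  v_{3} + v_{4} = v_{1} ; sig = (2;(1))
  {2,3}:  v_{2} + v_{3} = 2·v_{1} + v_{6} ; sig = (2;(1,2))
  {1,5,6}:  v_{1} + v_{5} + v_{6} = 0 ; sig = (3;())
  {1,4,6}:  v_{1} + v_{4} + v_{6} = v_{2} ; sig = (3;(1))

Signatures (|P|; sorted positive RHS coefficients), sorted:
{ (2;(1)) ×2,  (2;(1,2)),  (3;()),  (3;(1)) }


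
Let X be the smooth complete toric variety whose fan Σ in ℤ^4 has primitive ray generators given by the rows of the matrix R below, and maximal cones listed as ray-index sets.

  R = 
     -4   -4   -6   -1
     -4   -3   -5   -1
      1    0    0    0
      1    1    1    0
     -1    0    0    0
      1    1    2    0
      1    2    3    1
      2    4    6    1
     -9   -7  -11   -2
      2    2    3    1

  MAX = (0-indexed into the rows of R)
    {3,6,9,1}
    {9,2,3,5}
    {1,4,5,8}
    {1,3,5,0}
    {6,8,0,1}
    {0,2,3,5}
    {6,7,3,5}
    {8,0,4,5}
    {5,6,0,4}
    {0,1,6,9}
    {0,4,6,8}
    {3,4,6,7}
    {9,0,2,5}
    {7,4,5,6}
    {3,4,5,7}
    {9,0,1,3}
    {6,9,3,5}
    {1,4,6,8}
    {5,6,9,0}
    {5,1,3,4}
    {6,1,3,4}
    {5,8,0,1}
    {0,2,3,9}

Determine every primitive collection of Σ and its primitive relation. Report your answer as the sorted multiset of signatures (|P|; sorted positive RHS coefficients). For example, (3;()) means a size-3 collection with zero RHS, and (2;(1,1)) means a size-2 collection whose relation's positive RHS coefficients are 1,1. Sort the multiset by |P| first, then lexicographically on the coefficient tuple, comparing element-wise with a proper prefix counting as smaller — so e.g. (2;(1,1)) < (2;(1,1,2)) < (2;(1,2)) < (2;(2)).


Primitive collections (20):

  • {2,4}:  v_{2} + v_{4} = 0 — sig = (2;())
  • {2,6}:  v_{2} + v_{6} = v_{9} — sig = (2;(1))
  • {4,9}:  v_{4} + v_{9} = v_{6} — sig = (2;(1))
  • {1,2}:  v_{1} + v_{2} = v_{0} + v_{3} — sig = (2;(1,1))
  • {2,8}:  v_{2} + v_{8} = v_{0} + v_{1} — sig = (2;(1,1))
  • {2,7}:  v_{2} + v_{7} = v_{3} + v_{5} + v_{6} — sig = (2;(1,1,1))
  • {8,9}:  v_{8} + v_{9} = v_{0} + v_{1} + v_{6} — sig = (2;(1,1,1))
  • {7,9}:  v_{7} + v_{9} = v_{3} + v_{5} + 2·v_{6} — sig = (2;(1,1,2))
  • {1,7}:  v_{1} + v_{7} = v_{3} + 3·v_{4} — sig = (2;(1,3))
  • {7,8}:  v_{7} + v_{8} = v_{1} + 3·v_{4} — sig = (2;(1,3))
  • {0,7}:  v_{0} + v_{7} = 2·v_{4} — sig = (2;(2))
  • {3,8}:  v_{3} + v_{8} = 2·v_{1} — sig = (2;(2))
  • {0,1,4}:  v_{0} + v_{1} + v_{4} = v_{8} — sig = (3;(1))
  • {0,3,4}:  v_{0} + v_{3} + v_{4} = v_{1} — sig = (3;(1))
  • {1,5,9}:  v_{1} + v_{5} + v_{9} = v_{4} — sig = (3;(1))
  • {0,3,6}:  v_{0} + v_{3} + v_{6} = v_{1} + v_{9} — sig = (3;(1,1))
  • {5,6,8}:  v_{5} + v_{6} + v_{8} = v_{0} + 3·v_{4} — sig = (3;(1,3))
  • {1,5,6}:  v_{1} + v_{5} + v_{6} = 2·v_{4} — sig = (3;(2))
  • {0,3,5,9}:  v_{0} + v_{3} + v_{5} + v_{9} = 0 — sig = (4;())
  • {3,4,5,6}:  v_{3} + v_{4} + v_{5} + v_{6} = v_{7} — sig = (4;(1))

Signatures (|P|; sorted positive RHS coefficients), sorted:
    (2;())
    (2;(1))
    (2;(1))
    (2;(1,1))
    (2;(1,1))
    (2;(1,1,1))
    (2;(1,1,1))
    (2;(1,1,2))
    (2;(1,3))
    (2;(1,3))
    (2;(2))
    (2;(2))
    (3;(1))
    (3;(1))
    (3;(1))
    (3;(1,1))
    (3;(1,3))
    (3;(2))
    (4;())
    (4;(1))


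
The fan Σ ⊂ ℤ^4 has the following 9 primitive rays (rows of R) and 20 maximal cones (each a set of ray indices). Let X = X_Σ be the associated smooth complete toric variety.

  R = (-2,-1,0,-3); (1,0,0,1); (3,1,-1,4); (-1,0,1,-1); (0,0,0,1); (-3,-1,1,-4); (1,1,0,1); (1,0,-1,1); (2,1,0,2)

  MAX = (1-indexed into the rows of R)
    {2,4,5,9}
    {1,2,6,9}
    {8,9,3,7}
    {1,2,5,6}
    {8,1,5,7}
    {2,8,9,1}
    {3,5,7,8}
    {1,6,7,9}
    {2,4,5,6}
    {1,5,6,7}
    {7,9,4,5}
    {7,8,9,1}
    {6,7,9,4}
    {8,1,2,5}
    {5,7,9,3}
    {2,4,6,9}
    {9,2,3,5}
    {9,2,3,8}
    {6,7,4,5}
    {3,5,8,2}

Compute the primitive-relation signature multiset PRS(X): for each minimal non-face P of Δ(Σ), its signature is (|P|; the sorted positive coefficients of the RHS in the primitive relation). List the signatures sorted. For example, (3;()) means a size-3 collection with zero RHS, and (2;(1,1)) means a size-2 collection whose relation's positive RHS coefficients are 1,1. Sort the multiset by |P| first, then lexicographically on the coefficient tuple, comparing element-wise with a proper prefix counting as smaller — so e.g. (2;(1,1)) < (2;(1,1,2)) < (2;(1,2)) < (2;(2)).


|primitive collections| = 10. Relations:

  P = {3,6}:  v_{3} + v_{6} = 0 ; sig = (2;())
  P = {4,8}:  v_{4} + v_{8} = 0 ; sig = (2;())
  P = {1,3}:  v_{1} + v_{3} = v_{8} ; sig = (2;(1))
  P = {1,4}:  v_{1} + v_{4} = v_{6} ; sig = (2;(1))
  P = {2,7}:  v_{2} + v_{7} = v_{9} ; sig = (2;(1))
  P = {6,8}:  v_{6} + v_{8} = v_{1} ; sig = (2;(1))
  P = {3,4}:  v_{3} + v_{4} = v_{5} + v_{9} ; sig = (2;(1,1))
  P = {1,5,9}:  v_{1} + v_{5} + v_{9} = 0 ; sig = (3;())
  P = {5,6,9}:  v_{5} + v_{6} + v_{9} = v_{4} ; sig = (3;(1))
  P = {5,8,9}:  v_{5} + v_{8} + v_{9} = v_{3} ; sig = (3;(1))

Sorted signature multiset PRS(X):
[(2;()), (2;()), (2;(1)), (2;(1)), (2;(1)), (2;(1)), (2;(1,1)), (3;()), (3;(1)), (3;(1))]


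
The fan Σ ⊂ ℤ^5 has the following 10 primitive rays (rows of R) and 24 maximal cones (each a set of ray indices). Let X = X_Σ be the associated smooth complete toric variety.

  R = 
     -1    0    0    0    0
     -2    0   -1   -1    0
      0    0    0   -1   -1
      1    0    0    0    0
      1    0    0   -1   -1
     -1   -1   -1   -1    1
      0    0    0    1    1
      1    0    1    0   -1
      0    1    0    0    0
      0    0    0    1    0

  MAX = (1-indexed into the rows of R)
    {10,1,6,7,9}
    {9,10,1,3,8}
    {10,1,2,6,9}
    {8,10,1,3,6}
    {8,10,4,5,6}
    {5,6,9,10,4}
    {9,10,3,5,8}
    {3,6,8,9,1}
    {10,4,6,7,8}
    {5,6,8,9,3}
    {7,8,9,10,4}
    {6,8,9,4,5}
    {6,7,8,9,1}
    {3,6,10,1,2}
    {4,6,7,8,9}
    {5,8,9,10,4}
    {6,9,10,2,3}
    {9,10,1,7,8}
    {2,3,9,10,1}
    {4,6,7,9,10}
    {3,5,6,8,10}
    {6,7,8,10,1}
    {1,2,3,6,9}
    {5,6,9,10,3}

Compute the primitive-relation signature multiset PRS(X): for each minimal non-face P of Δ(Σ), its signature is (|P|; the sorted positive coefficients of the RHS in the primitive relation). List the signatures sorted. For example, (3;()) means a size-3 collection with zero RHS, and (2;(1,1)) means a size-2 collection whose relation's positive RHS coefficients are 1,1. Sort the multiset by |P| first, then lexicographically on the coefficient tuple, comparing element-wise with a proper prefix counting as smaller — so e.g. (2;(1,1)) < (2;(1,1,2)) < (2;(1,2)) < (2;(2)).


11 collections generate NE(X_Σ); each relation:

  P={1,4}:  v_{1} + v_{4} = 0 — sig = (2;())
  P={3,7}:  v_{3} + v_{7} = 0 — sig = (2;())
  P={1,5}:  v_{1} + v_{5} = v_{3} — sig = (2;(1))
  P={3,4}:  v_{3} + v_{4} = v_{5} — sig = (2;(1))
  P={5,7}:  v_{5} + v_{7} = v_{4} — sig = (2;(1))
  P={2,8}:  v_{2} + v_{8} = v_{1} + v_{3} — sig = (2;(1,1))
  P={2,4}:  v_{2} + v_{4} = v_{3} + v_{6} + v_{9} + v_{10} — sig = (2;(1,1,1,1))
  P={2,7}:  v_{2} + v_{7} = v_{1} + v_{6} + v_{9} + v_{10} — sig = (2;(1,1,1,1))
  P={2,5}:  v_{2} + v_{5} = 2·v_{3} + v_{6} + v_{9} + v_{10} — sig = (2;(1,1,1,2))
  P={6,8,9,10}:  v_{6} + v_{8} + v_{9} + v_{10} = 0 — sig = (4;())
  P={1,3,6,9,10}:  v_{1} + v_{3} + v_{6} + v_{9} + v_{10} = v_{2} — sig = (5;(1))

so the primitive-relation signature multiset is
    (2;())
    (2;())
    (2;(1))
    (2;(1))
    (2;(1))
    (2;(1,1))
    (2;(1,1,1,1))
    (2;(1,1,1,1))
    (2;(1,1,1,2))
    (4;())
    (5;(1))


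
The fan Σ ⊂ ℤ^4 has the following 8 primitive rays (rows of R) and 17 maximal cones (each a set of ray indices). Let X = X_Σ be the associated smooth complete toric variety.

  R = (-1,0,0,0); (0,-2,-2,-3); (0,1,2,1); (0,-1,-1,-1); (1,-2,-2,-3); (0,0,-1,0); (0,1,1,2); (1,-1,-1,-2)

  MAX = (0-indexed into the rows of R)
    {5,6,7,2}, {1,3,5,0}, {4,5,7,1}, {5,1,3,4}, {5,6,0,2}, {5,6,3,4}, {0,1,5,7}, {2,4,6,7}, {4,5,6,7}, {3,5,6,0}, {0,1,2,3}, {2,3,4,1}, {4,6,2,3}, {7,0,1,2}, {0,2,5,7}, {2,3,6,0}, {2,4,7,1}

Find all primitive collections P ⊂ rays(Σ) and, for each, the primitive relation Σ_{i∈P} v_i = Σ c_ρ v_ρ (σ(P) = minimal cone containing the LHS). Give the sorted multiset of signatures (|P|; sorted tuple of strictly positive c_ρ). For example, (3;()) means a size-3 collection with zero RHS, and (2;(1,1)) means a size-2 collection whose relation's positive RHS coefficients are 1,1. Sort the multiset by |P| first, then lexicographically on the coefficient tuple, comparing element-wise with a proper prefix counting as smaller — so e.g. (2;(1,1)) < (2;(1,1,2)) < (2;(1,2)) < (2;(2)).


Σ has 7 primitive collections:

  {0,4}:  v_{0} + v_{4} = v_{1}  so sig = (2;(1))
  {1,6}:  v_{1} + v_{6} = v_{3}  so sig = (2;(1))
  {3,7}:  v_{3} + v_{7} = v_{4}  so sig = (2;(1))
  {0,6,7}:  v_{0} + v_{6} + v_{7} = 0  so sig = (3;())
  {2,3,5}:  v_{2} + v_{3} + v_{5} = 0  so sig = (3;())
  {2,4,5}:  v_{2} + v_{4} + v_{5} = v_{7}  so sig = (3;(1))
  {1,2,5}:  v_{1} + v_{2} + v_{5} = v_{0} + v_{7}  so sig = (3;(1,1))

Sorted signature multiset PRS(X):
    |P|=2: 3 collections, coeffs (1), (1), (1)
    |P|=3: 4 collections, coeffs (), (), (1), (1,1)


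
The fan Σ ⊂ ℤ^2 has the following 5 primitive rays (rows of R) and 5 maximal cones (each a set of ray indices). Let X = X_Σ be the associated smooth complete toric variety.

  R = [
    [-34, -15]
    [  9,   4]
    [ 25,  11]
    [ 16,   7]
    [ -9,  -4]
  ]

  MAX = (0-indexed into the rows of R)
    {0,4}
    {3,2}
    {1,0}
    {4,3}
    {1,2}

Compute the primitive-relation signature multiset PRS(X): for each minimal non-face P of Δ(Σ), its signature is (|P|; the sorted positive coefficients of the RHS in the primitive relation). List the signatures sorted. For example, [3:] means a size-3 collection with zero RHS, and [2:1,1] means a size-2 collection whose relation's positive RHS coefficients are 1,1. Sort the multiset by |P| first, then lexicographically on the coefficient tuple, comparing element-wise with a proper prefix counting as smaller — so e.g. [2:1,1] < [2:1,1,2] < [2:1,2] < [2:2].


Σ has 5 primitive collections:

  P = {1,4}:  v_{1} + v_{4} = 0  →  sig = [2:]
  P = {0,2}:  v_{0} + v_{2} = v_{4}  →  sig = [2:1]
  P = {1,3}:  v_{1} + v_{3} = v_{2}  →  sig = [2:1]
  P = {2,4}:  v_{2} + v_{4} = v_{3}  →  sig = [2:1]
  P = {0,3}:  v_{0} + v_{3} = 2·v_{4}  →  sig = [2:2]

Sorted signature multiset PRS(X):
[[2:], [2:1], [2:1], [2:1], [2:2]]


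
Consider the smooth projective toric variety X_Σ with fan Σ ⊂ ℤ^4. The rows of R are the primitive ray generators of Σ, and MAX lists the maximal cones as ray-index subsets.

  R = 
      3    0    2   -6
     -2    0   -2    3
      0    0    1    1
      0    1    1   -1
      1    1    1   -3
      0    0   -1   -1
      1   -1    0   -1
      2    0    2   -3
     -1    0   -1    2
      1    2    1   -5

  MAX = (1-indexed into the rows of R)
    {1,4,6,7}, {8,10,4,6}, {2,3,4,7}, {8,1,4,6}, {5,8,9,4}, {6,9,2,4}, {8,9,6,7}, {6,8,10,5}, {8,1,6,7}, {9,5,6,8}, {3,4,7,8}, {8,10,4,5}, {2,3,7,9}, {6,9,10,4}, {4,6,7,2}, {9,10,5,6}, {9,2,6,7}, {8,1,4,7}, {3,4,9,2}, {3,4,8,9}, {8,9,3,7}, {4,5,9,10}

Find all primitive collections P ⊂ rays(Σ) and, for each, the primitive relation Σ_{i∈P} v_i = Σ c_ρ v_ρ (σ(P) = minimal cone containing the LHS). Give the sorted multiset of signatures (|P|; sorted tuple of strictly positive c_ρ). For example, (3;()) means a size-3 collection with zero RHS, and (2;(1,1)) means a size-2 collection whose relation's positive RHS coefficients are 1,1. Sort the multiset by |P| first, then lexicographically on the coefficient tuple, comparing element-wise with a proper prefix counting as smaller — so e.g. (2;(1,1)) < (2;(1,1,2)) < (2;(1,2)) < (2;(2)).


The 18 primitive collections of Σ (r=10, n=4):

  P = {2,8}:  v_{2} + v_{8} = 0  →  sig = (2;())
  P = {3,6}:  v_{3} + v_{6} = 0  →  sig = (2;())
  P = {1,9}:  v_{1} + v_{9} = v_{6} + v_{8}  →  sig = (2;(1,1))
  P = {3,10}:  v_{3} + v_{10} = v_{4} + v_{5}  →  sig = (2;(1,1))
  P = {5,7}:  v_{5} + v_{7} = v_{6} + v_{8}  →  sig = (2;(1,1))
  P = {1,2}:  v_{1} + v_{2} = v_{4} + v_{6} + v_{7}  →  sig = (2;(1,1,1))
  P = {1,3}:  v_{1} + v_{3} = v_{4} + v_{7} + v_{8}  →  sig = (2;(1,1,1))
  P = {2,5}:  v_{2} + v_{5} = v_{4} + v_{6} + v_{9}  →  sig = (2;(1,1,1))
  P = {3,5}:  v_{3} + v_{5} = v_{4} + v_{8} + v_{9}  →  sig = (2;(1,1,1))
  P = {7,10}:  v_{7} + v_{10} = v_{4} + 2·v_{6} + v_{8}  →  sig = (2;(1,1,2))
  P = {1,5}:  v_{1} + v_{5} = v_{4} + 2·v_{6} + 2·v_{8}  →  sig = (2;(1,2,2))
  P = {2,10}:  v_{2} + v_{10} = 2·v_{4} + 2·v_{6} + v_{9}  →  sig = (2;(1,2,2))
  P = {1,10}:  v_{1} + v_{10} = 2·v_{4} + 3·v_{6} + 2·v_{8}  →  sig = (2;(2,2,3))
  P = {4,7,9}:  v_{4} + v_{7} + v_{9} = 0  →  sig = (3;())
  P = {4,5,6}:  v_{4} + v_{5} + v_{6} = v_{10}  →  sig = (3;(1))
  P = {8,9,10}:  v_{8} + v_{9} + v_{10} = 2·v_{5}  →  sig = (3;(2))
  P = {4,6,7,8}:  v_{4} + v_{6} + v_{7} + v_{8} = v_{1}  →  sig = (4;(1))
  P = {4,6,8,9}:  v_{4} + v_{6} + v_{8} + v_{9} = v_{5}  →  sig = (4;(1))

so the primitive-relation signature multiset is
{ (2;()) ×2,  (2;(1,1)) ×3,  (2;(1,1,1)) ×4,  (2;(1,1,2)),  (2;(1,2,2)) ×2,  (2;(2,2,3)),  (3;()),  (3;(1)),  (3;(2)),  (4;(1)) ×2 }


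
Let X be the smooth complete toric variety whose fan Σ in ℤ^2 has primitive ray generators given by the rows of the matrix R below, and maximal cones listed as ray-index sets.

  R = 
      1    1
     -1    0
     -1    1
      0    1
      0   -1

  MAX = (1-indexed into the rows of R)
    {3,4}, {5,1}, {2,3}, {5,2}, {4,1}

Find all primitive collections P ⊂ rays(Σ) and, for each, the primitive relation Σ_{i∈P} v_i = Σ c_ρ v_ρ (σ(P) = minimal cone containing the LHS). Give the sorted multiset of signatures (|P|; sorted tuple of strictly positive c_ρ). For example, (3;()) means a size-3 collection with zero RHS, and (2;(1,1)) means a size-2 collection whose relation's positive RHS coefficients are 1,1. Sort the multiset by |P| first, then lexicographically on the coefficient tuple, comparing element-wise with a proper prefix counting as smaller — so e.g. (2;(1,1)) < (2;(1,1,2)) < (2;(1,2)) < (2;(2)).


Primitive collections (5):

  P = {4,5}:  v_{4} + v_{5} = 0  →  sig = (2;())
  P = {1,2}:  v_{1} + v_{2} = v_{4}  →  sig = (2;(1))
  P = {2,4}:  v_{2} + v_{4} = v_{3}  →  sig = (2;(1))
  P = {3,5}:  v_{3} + v_{5} = v_{2}  →  sig = (2;(1))
  P = {1,3}:  v_{1} + v_{3} = 2·v_{4}  →  sig = (2;(2))

so the primitive-relation signature multiset is
    |P|=2: 5 collections, coeffs (), (1), (1), (1), (2)


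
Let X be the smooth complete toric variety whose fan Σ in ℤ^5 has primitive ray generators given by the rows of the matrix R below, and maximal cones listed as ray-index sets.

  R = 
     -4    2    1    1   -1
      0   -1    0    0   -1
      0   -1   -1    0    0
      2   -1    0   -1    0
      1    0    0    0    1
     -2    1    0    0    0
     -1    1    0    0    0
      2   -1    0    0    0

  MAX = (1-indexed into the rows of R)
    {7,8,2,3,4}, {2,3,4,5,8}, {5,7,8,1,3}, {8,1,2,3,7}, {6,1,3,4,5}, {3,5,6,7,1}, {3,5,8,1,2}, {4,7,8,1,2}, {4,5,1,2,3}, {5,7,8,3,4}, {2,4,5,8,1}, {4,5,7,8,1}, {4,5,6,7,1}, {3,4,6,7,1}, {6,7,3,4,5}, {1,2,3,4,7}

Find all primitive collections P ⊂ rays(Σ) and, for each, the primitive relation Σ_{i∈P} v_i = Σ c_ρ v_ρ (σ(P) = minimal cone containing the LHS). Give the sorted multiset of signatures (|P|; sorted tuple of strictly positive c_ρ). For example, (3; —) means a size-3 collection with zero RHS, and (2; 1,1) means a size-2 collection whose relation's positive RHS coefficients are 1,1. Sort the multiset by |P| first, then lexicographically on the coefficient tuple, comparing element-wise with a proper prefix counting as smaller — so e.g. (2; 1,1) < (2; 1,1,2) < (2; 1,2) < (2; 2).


Primitive collections (5):

  • {6,8}:  v_{6} + v_{8} = 0 ; sig = (2; —)
  • {2,6}:  v_{2} + v_{6} = v_{1} + v_{3} + v_{4} ; sig = (2; 1,1,1)
  • {2,5,7}:  v_{2} + v_{5} + v_{7} = 0 ; sig = (3; —)
  • {1,3,4,8}:  v_{1} + v_{3} + v_{4} + v_{8} = v_{2} ; sig = (4; 1)
  • {1,3,4,5,7}:  v_{1} + v_{3} + v_{4} + v_{5} + v_{7} = v_{6} ; sig = (5; 1)

so the primitive-relation signature multiset is
[(2; —), (2; 1,1,1), (3; —), (4; 1), (5; 1)]


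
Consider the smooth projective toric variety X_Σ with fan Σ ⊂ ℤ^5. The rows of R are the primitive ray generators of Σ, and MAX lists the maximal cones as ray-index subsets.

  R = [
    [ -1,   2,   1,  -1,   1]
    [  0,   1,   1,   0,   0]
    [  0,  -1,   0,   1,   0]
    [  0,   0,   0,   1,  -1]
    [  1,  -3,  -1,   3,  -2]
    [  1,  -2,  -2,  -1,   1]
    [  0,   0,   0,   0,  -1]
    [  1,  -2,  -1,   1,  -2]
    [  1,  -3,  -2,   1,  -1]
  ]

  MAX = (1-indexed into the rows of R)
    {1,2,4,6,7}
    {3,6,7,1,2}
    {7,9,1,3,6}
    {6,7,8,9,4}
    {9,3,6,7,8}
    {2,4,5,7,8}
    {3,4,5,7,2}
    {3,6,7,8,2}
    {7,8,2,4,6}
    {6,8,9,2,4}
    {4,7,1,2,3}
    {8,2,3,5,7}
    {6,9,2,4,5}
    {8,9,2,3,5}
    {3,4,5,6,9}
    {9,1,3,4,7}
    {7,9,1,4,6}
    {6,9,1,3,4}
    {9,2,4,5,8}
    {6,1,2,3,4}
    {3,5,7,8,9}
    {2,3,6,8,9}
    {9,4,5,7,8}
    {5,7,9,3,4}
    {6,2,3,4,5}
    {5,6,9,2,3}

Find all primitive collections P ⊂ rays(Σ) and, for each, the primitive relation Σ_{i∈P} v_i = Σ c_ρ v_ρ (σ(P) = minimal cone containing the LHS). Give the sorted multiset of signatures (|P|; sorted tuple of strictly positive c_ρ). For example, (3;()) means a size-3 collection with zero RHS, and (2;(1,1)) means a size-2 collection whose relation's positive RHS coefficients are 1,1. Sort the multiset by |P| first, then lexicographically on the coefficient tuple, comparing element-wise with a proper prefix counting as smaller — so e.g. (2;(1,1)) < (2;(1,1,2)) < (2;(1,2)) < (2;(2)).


Σ has 9 primitive collections:

  P={1,8}:  v_{1} + v_{8} = v_{7}  →  sig = (2;(1))
  P={1,5}:  v_{1} + v_{5} = v_{3} + v_{4}  →  sig = (2;(1,1))
  P={1,2,9}:  v_{1} + v_{2} + v_{9} = 0  →  sig = (3;())
  P={2,7,9}:  v_{2} + v_{7} + v_{9} = v_{8}  →  sig = (3;(1))
  P={3,4,8}:  v_{3} + v_{4} + v_{8} = v_{5} + v_{7}  →  sig = (3;(1,1))
  P={5,6,7}:  v_{5} + v_{6} + v_{7} = v_{2} + 2·v_{9}  →  sig = (3;(1,2))
  P={5,6,8}:  v_{5} + v_{6} + v_{8} = 2·v_{2} + 3·v_{9}  →  sig = (3;(2,3))
  P={2,3,4,9}:  v_{2} + v_{3} + v_{4} + v_{9} = v_{5}  →  sig = (4;(1))
  P={3,4,6,7}:  v_{3} + v_{4} + v_{6} + v_{7} = v_{9}  →  sig = (4;(1))

Signatures (|P|; sorted positive RHS coefficients), sorted:
    |P|=2: 2 collections, coeffs (1), (1,1)
    |P|=3: 5 collections, coeffs (), (1), (1,1), (1,2), (2,3)
    |P|=4: 2 collections, coeffs (1), (1)
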